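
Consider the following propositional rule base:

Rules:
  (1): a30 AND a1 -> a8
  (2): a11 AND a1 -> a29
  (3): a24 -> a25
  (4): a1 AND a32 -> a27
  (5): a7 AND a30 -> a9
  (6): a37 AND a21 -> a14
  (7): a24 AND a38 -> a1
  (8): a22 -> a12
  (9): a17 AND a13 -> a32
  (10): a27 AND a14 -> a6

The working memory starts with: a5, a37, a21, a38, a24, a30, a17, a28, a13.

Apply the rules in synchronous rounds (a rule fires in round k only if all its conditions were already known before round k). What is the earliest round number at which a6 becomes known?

3

Round 1 — (3), (6), (7), (9), derive a25, a14, a1, a32.
Round 2 — (1), (4), derive a8, a27.
Round 3 — (10), derive a6.
a6 first appears in round 3.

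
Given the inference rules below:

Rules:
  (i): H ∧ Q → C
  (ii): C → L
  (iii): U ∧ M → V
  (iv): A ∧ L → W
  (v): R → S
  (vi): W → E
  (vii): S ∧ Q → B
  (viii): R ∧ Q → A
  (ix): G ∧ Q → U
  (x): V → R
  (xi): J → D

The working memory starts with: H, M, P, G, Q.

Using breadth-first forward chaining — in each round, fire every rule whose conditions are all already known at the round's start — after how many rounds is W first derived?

Round 1: (i) [H ∧ Q → C]; (ix) [G ∧ Q → U]. New: C, U.
Round 2: (ii) [C → L]; (iii) [U ∧ M → V]. New: L, V.
Round 3: (x) [V → R]. New: R.
Round 4: (v) [R → S]; (viii) [R ∧ Q → A]. New: S, A.
Round 5: (iv) [A ∧ L → W]; (vii) [S ∧ Q → B]. New: W, B.
W first appears in round 5.

5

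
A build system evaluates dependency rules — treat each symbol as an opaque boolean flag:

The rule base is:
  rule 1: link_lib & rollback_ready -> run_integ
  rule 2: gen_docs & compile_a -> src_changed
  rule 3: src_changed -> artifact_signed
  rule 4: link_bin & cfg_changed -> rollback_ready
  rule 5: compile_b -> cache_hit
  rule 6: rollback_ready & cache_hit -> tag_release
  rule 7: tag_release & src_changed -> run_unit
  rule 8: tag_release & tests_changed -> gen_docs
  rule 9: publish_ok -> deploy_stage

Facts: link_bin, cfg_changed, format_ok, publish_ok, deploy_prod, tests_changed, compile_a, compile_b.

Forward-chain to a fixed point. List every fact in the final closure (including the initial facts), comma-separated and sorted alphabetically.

Round 1: rule 4 [link_bin & cfg_changed -> rollback_ready]; rule 5 [compile_b -> cache_hit]; rule 9 [publish_ok -> deploy_stage]. Adds rollback_ready, cache_hit, deploy_stage.
Round 2: rule 6 [rollback_ready & cache_hit -> tag_release]. Adds tag_release.
Round 3: rule 8 [tag_release & tests_changed -> gen_docs]. Adds gen_docs.
Round 4: rule 2 [gen_docs & compile_a -> src_changed]. Adds src_changed.
Round 5: rule 3 [src_changed -> artifact_signed]; rule 7 [tag_release & src_changed -> run_unit]. Adds artifact_signed, run_unit.

artifact_signed, cache_hit, cfg_changed, compile_a, compile_b, deploy_prod, deploy_stage, format_ok, gen_docs, link_bin, publish_ok, rollback_ready, run_unit, src_changed, tag_release, tests_changed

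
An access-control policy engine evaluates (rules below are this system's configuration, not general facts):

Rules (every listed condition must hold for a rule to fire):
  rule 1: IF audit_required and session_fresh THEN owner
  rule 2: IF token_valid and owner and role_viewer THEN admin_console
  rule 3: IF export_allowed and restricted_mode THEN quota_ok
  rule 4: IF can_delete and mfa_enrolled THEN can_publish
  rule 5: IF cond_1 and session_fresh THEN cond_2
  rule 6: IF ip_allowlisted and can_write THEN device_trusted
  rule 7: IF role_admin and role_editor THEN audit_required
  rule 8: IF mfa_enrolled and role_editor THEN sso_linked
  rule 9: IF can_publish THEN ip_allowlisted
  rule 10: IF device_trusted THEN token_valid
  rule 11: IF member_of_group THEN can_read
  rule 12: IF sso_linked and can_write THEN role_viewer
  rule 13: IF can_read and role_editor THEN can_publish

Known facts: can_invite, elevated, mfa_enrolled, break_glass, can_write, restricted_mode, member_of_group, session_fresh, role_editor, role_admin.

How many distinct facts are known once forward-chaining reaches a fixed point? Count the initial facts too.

20

Round 1: rule 7 [IF role_admin and role_editor THEN audit_required]; rule 8 [IF mfa_enrolled and role_editor THEN sso_linked]; rule 11 [IF member_of_group THEN can_read]. New: audit_required, sso_linked, can_read.
Round 2: rule 1 [IF audit_required and session_fresh THEN owner]; rule 12 [IF sso_linked and can_write THEN role_viewer]; rule 13 [IF can_read and role_editor THEN can_publish]. New: owner, role_viewer, can_publish.
Round 3: rule 9 [IF can_publish THEN ip_allowlisted]. New: ip_allowlisted.
Round 4: rule 6 [IF ip_allowlisted and can_write THEN device_trusted]. New: device_trusted.
Round 5: rule 10 [IF device_trusted THEN token_valid]. New: token_valid.
Round 6: rule 2 [IF token_valid and owner and role_viewer THEN admin_console]. New: admin_console.
Closure: {admin_console, audit_required, break_glass, can_invite, can_publish, can_read, can_write, device_trusted, elevated, ip_allowlisted, member_of_group, mfa_enrolled, owner, restricted_mode, role_admin, role_editor, role_viewer, session_fresh, sso_linked, token_valid} — 20 facts.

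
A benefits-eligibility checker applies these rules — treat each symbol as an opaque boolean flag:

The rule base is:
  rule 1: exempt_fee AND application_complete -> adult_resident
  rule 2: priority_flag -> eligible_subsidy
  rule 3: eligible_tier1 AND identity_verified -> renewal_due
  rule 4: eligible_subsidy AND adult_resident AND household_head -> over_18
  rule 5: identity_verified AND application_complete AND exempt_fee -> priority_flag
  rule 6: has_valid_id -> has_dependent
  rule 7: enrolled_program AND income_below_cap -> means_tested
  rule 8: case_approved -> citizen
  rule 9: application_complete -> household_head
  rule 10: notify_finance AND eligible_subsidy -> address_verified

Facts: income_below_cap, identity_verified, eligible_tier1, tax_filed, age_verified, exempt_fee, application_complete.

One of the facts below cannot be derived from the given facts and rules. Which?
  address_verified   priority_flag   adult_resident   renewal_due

address_verified

Round 1 fires rule 1, rule 3, rule 5, rule 9, giving adult_resident, renewal_due, priority_flag, household_head.
Round 2 fires rule 2, giving eligible_subsidy.
Round 3 fires rule 4, giving over_18.
Derived: renewal_due (round 1), adult_resident (round 1), priority_flag (round 1). address_verified never appears in any round.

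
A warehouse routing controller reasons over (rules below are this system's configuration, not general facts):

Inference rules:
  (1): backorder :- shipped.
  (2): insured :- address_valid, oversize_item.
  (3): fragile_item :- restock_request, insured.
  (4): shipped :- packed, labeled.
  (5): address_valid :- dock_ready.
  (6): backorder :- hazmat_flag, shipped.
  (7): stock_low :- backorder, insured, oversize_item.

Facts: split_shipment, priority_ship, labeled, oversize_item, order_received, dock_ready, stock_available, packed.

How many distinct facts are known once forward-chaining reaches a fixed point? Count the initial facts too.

13

Round 1 fires (4), (5), giving shipped, address_valid.
Round 2 fires (1), (2), giving backorder, insured.
Round 3 fires (7), giving stock_low.
Closure: {address_valid, backorder, dock_ready, insured, labeled, order_received, oversize_item, packed, priority_ship, shipped, split_shipment, stock_available, stock_low} — 13 facts.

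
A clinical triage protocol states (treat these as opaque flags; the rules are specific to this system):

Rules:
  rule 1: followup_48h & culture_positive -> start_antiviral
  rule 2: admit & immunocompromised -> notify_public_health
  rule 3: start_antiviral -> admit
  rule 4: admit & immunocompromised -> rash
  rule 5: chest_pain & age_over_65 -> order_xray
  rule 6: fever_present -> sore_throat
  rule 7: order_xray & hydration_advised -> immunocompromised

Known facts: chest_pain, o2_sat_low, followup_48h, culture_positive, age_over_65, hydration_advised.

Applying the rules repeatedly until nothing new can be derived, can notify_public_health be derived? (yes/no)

yes

Round 1 — rule 1, rule 5, derive start_antiviral, order_xray.
Round 2 — rule 3, rule 7, derive admit, immunocompromised.
Round 3 — rule 2, rule 4, derive notify_public_health, rash.
notify_public_health appears in round 3, so it is derivable.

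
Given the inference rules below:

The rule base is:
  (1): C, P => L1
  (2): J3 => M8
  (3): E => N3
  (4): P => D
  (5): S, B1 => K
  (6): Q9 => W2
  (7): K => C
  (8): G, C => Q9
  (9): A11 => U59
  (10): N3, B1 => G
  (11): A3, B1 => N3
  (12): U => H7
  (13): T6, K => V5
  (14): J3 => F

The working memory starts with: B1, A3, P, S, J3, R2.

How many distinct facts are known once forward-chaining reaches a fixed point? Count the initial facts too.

16

[1] (2) [J3 => M8]; (4) [P => D]; (5) [S, B1 => K]; (11) [A3, B1 => N3]; (14) [J3 => F]. ⇒ new: M8, D, K, N3, F.
[2] (7) [K => C]; (10) [N3, B1 => G]. ⇒ new: C, G.
[3] (1) [C, P => L1]; (8) [G, C => Q9]. ⇒ new: L1, Q9.
[4] (6) [Q9 => W2]. ⇒ new: W2.
Closure: {A3, B1, C, D, F, G, J3, K, L1, M8, N3, P, Q9, R2, S, W2} — 16 facts.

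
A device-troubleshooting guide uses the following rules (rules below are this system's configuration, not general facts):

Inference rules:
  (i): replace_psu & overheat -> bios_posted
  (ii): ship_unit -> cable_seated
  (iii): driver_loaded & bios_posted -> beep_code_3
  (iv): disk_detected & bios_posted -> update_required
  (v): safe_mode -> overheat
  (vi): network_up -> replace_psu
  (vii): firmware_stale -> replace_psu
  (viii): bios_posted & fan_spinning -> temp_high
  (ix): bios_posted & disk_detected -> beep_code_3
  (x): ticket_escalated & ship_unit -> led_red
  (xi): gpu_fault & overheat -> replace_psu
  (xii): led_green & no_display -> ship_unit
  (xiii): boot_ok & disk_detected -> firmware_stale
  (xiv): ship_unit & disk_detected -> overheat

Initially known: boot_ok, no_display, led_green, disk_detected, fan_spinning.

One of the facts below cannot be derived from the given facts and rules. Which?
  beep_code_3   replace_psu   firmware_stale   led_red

Round 1 — (xii), (xiii), derive ship_unit, firmware_stale.
Round 2 — (ii), (vii), (xiv), derive cable_seated, replace_psu, overheat.
Round 3 — (i), derive bios_posted.
Round 4 — (iv), (viii), (ix), derive update_required, temp_high, beep_code_3.
Derived: beep_code_3 (round 4), replace_psu (round 2), firmware_stale (round 1). led_red never appears in any round.

led_red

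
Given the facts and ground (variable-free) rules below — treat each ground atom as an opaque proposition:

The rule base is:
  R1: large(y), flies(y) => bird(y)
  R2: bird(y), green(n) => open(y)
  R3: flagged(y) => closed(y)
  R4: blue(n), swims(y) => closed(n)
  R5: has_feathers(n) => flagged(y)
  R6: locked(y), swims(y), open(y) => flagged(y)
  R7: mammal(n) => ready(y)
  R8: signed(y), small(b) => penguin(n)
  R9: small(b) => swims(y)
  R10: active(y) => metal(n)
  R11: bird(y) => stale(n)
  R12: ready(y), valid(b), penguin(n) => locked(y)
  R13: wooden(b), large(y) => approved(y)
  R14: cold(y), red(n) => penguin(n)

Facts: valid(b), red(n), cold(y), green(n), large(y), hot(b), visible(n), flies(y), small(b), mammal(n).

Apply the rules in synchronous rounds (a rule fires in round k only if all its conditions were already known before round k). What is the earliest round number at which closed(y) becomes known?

Round 1: R1 [large(y), flies(y) => bird(y)]; R7 [mammal(n) => ready(y)]; R9 [small(b) => swims(y)]; R14 [cold(y), red(n) => penguin(n)]. Adds bird(y), ready(y), swims(y), penguin(n).
Round 2: R2 [bird(y), green(n) => open(y)]; R11 [bird(y) => stale(n)]; R12 [ready(y), valid(b), penguin(n) => locked(y)]. Adds open(y), stale(n), locked(y).
Round 3: R6 [locked(y), swims(y), open(y) => flagged(y)]. Adds flagged(y).
Round 4: R3 [flagged(y) => closed(y)]. Adds closed(y).
closed(y) first appears in round 4.

4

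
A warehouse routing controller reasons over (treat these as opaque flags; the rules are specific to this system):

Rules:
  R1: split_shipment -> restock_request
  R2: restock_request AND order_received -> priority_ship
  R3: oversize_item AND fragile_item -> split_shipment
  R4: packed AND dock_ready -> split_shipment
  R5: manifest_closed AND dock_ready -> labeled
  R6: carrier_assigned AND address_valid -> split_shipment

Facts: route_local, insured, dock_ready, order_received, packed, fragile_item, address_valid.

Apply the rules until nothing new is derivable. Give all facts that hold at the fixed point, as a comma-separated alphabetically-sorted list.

address_valid, dock_ready, fragile_item, insured, order_received, packed, priority_ship, restock_request, route_local, split_shipment

Round 1: R4 [packed AND dock_ready -> split_shipment]. Adds split_shipment.
Round 2: R1 [split_shipment -> restock_request]. Adds restock_request.
Round 3: R2 [restock_request AND order_received -> priority_ship]. Adds priority_ship.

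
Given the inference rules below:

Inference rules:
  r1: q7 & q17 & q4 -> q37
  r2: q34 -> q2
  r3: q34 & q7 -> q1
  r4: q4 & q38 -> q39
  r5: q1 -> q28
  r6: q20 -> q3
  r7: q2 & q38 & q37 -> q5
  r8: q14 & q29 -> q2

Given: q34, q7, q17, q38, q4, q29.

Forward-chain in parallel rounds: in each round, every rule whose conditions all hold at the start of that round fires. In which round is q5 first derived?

2

Round 1 fires r1, r2, r3, r4, giving q37, q2, q1, q39.
Round 2 fires r5, r7, giving q28, q5.
q5 first appears in round 2.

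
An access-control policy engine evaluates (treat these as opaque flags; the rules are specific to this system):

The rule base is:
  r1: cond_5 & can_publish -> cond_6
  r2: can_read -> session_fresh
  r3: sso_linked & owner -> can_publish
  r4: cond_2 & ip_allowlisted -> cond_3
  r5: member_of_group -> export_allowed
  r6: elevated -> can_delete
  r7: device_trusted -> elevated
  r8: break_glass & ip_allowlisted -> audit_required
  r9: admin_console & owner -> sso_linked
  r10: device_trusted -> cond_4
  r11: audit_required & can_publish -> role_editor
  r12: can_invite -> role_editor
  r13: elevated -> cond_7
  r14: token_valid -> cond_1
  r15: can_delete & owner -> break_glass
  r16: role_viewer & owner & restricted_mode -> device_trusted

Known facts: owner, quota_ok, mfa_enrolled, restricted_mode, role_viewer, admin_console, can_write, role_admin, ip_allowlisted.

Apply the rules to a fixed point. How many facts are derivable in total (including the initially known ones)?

[1] r9 [admin_console & owner -> sso_linked]; r16 [role_viewer & owner & restricted_mode -> device_trusted]. ⇒ new: sso_linked, device_trusted.
[2] r3 [sso_linked & owner -> can_publish]; r7 [device_trusted -> elevated]; r10 [device_trusted -> cond_4]. ⇒ new: can_publish, elevated, cond_4.
[3] r6 [elevated -> can_delete]; r13 [elevated -> cond_7]. ⇒ new: can_delete, cond_7.
[4] r15 [can_delete & owner -> break_glass]. ⇒ new: break_glass.
[5] r8 [break_glass & ip_allowlisted -> audit_required]. ⇒ new: audit_required.
[6] r11 [audit_required & can_publish -> role_editor]. ⇒ new: role_editor.
Closure: {admin_console, audit_required, break_glass, can_delete, can_publish, can_write, cond_4, cond_7, device_trusted, elevated, ip_allowlisted, mfa_enrolled, owner, quota_ok, restricted_mode, role_admin, role_editor, role_viewer, sso_linked} — 19 facts.

19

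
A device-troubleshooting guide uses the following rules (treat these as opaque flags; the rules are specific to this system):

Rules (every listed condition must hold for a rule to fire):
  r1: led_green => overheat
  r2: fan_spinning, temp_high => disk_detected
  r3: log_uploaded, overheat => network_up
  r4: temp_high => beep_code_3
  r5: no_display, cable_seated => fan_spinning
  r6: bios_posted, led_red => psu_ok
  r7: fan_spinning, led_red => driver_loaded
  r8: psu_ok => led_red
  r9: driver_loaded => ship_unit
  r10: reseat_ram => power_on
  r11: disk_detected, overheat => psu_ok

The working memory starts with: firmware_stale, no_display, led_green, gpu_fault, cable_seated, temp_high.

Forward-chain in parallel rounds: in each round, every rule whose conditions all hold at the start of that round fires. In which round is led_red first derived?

4

Round 1: r1 [led_green => overheat]; r4 [temp_high => beep_code_3]; r5 [no_display, cable_seated => fan_spinning]. New: overheat, beep_code_3, fan_spinning.
Round 2: r2 [fan_spinning, temp_high => disk_detected]. New: disk_detected.
Round 3: r11 [disk_detected, overheat => psu_ok]. New: psu_ok.
Round 4: r8 [psu_ok => led_red]. New: led_red.
led_red first appears in round 4.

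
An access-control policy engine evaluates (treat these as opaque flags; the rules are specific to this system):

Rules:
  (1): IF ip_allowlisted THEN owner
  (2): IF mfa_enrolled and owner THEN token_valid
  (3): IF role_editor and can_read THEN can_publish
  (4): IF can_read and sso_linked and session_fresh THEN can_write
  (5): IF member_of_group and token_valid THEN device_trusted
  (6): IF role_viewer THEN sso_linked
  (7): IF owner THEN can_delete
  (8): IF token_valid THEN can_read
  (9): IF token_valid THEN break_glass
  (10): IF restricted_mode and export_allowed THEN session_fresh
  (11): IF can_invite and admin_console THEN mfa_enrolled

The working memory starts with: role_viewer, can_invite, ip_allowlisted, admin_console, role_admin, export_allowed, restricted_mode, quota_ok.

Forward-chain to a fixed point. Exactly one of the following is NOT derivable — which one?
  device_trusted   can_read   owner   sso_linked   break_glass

device_trusted

Round 1 — (1), (6), (10), (11), derive owner, sso_linked, session_fresh, mfa_enrolled.
Round 2 — (2), (7), derive token_valid, can_delete.
Round 3 — (8), (9), derive can_read, break_glass.
Round 4 — (4), derive can_write.
Derived: break_glass (round 3), can_read (round 3), owner (round 1), sso_linked (round 1). device_trusted never appears in any round.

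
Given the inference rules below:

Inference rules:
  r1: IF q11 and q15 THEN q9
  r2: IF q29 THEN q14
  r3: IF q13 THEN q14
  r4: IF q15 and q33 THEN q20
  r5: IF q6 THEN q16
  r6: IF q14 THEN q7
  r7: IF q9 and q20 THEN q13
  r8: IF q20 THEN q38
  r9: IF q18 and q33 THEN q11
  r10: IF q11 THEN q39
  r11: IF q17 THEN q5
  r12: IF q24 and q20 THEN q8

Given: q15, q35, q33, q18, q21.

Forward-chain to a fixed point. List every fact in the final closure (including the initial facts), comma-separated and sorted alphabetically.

Round 1 fires r4, r9, giving q20, q11.
Round 2 fires r1, r8, r10, giving q9, q38, q39.
Round 3 fires r7, giving q13.
Round 4 fires r3, giving q14.
Round 5 fires r6, giving q7.

q11, q13, q14, q15, q18, q20, q21, q33, q35, q38, q39, q7, q9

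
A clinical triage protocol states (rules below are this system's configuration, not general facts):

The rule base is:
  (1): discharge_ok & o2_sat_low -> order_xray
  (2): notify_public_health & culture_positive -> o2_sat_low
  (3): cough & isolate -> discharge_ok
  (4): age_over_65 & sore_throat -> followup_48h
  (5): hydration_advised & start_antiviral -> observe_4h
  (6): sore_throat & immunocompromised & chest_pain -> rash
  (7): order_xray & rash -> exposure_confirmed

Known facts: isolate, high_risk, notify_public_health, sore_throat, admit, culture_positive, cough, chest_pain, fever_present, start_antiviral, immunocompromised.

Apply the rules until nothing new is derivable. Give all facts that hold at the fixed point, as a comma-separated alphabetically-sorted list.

admit, chest_pain, cough, culture_positive, discharge_ok, exposure_confirmed, fever_present, high_risk, immunocompromised, isolate, notify_public_health, o2_sat_low, order_xray, rash, sore_throat, start_antiviral

Round 1 — (2), (3), (6), derive o2_sat_low, discharge_ok, rash.
Round 2 — (1), derive order_xray.
Round 3 — (7), derive exposure_confirmed.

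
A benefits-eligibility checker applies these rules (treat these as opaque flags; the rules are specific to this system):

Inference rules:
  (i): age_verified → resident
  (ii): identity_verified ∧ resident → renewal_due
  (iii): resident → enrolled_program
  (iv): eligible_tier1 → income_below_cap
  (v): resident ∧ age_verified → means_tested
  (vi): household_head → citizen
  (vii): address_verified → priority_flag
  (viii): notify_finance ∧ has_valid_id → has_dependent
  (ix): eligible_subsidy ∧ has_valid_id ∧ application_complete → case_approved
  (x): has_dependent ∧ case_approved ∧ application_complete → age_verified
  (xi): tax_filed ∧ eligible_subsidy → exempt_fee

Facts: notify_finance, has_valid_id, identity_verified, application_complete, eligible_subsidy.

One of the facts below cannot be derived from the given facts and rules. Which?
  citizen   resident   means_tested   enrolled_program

citizen

Round 1: (viii) [notify_finance ∧ has_valid_id → has_dependent]; (ix) [eligible_subsidy ∧ has_valid_id ∧ application_complete → case_approved]. New: has_dependent, case_approved.
Round 2: (x) [has_dependent ∧ case_approved ∧ application_complete → age_verified]. New: age_verified.
Round 3: (i) [age_verified → resident]. New: resident.
Round 4: (ii) [identity_verified ∧ resident → renewal_due]; (iii) [resident → enrolled_program]; (v) [resident ∧ age_verified → means_tested]. New: renewal_due, enrolled_program, means_tested.
Derived: enrolled_program (round 4), resident (round 3), means_tested (round 4). citizen never appears in any round.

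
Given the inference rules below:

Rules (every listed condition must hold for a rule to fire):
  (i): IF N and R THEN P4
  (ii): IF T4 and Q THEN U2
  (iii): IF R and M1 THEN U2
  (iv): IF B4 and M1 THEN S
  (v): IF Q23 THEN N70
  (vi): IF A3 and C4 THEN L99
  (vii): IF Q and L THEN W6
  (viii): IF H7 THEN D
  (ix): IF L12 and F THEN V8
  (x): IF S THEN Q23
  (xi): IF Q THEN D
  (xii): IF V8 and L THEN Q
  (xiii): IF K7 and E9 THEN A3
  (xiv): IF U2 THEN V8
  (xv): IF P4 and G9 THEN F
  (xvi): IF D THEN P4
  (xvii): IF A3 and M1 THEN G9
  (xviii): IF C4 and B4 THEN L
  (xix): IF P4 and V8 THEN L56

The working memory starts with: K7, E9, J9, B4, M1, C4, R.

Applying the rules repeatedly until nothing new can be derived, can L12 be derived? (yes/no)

Round 1 fires (iii), (iv), (xiii), (xviii), giving U2, S, A3, L.
Round 2 fires (vi), (x), (xiv), (xvii), giving L99, Q23, V8, G9.
Round 3 fires (v), (xii), giving N70, Q.
Round 4 fires (vii), (xi), giving W6, D.
Round 5 fires (xvi), giving P4.
Round 6 fires (xv), (xix), giving F, L56.
Fixed point reached. No rule has L12 as a consequent, and it is not given.

no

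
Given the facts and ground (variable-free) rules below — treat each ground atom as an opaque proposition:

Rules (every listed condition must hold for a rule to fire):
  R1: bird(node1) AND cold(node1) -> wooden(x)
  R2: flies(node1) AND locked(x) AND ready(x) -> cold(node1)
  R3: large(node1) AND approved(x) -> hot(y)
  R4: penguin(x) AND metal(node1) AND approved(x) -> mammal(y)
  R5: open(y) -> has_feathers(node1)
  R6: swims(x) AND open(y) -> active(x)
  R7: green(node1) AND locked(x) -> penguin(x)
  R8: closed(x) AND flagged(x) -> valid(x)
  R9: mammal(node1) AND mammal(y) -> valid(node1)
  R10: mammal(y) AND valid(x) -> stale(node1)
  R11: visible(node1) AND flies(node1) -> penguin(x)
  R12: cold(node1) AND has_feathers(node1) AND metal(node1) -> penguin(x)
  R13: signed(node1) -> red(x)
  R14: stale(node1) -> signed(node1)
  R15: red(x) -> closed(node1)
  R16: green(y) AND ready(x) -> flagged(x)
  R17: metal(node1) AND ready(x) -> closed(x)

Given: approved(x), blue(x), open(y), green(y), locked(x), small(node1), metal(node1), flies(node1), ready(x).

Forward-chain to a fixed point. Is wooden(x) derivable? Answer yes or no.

[1] R2 [flies(node1) AND locked(x) AND ready(x) -> cold(node1)]; R5 [open(y) -> has_feathers(node1)]; R16 [green(y) AND ready(x) -> flagged(x)]; R17 [metal(node1) AND ready(x) -> closed(x)]. ⇒ new: cold(node1), has_feathers(node1), flagged(x), closed(x).
[2] R8 [closed(x) AND flagged(x) -> valid(x)]; R12 [cold(node1) AND has_feathers(node1) AND metal(node1) -> penguin(x)]. ⇒ new: valid(x), penguin(x).
[3] R4 [penguin(x) AND metal(node1) AND approved(x) -> mammal(y)]. ⇒ new: mammal(y).
[4] R10 [mammal(y) AND valid(x) -> stale(node1)]. ⇒ new: stale(node1).
[5] R14 [stale(node1) -> signed(node1)]. ⇒ new: signed(node1).
[6] R13 [signed(node1) -> red(x)]. ⇒ new: red(x).
[7] R15 [red(x) -> closed(node1)]. ⇒ new: closed(node1).
Fixed point reached. wooden(x) is concluded only by R1; R1 needs bird(node1) (never derived).

no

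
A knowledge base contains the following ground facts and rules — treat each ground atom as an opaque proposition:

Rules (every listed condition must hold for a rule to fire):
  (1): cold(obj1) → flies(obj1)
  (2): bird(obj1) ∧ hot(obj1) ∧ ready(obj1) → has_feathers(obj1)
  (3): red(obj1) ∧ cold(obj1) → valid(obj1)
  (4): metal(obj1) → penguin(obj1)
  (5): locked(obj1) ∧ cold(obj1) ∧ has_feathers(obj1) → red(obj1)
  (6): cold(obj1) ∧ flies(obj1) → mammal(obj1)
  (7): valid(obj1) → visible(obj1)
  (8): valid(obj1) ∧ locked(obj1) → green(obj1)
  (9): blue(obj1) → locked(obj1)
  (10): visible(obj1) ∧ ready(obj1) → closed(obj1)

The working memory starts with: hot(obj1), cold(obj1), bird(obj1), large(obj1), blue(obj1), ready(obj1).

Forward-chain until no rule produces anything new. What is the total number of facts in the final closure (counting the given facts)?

[1] (1) [cold(obj1) → flies(obj1)]; (2) [bird(obj1) ∧ hot(obj1) ∧ ready(obj1) → has_feathers(obj1)]; (9) [blue(obj1) → locked(obj1)]. ⇒ new: flies(obj1), has_feathers(obj1), locked(obj1).
[2] (5) [locked(obj1) ∧ cold(obj1) ∧ has_feathers(obj1) → red(obj1)]; (6) [cold(obj1) ∧ flies(obj1) → mammal(obj1)]. ⇒ new: red(obj1), mammal(obj1).
[3] (3) [red(obj1) ∧ cold(obj1) → valid(obj1)]. ⇒ new: valid(obj1).
[4] (7) [valid(obj1) → visible(obj1)]; (8) [valid(obj1) ∧ locked(obj1) → green(obj1)]. ⇒ new: visible(obj1), green(obj1).
[5] (10) [visible(obj1) ∧ ready(obj1) → closed(obj1)]. ⇒ new: closed(obj1).
Closure: {bird(obj1), blue(obj1), closed(obj1), cold(obj1), flies(obj1), green(obj1), has_feathers(obj1), hot(obj1), large(obj1), locked(obj1), mammal(obj1), ready(obj1), red(obj1), valid(obj1), visible(obj1)} — 15 facts.

15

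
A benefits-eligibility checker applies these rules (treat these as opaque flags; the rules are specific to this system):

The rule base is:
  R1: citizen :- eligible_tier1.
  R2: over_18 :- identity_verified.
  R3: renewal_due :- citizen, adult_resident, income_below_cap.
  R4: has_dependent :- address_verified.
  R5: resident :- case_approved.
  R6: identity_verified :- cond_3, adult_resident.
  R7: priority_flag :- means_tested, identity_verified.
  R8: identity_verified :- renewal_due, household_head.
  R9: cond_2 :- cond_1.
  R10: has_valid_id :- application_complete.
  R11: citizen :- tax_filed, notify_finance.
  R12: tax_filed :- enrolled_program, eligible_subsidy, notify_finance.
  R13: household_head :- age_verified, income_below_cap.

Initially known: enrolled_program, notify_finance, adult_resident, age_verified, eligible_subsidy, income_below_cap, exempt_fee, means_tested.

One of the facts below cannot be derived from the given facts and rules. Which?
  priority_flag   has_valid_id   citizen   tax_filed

Round 1: R12 [tax_filed :- enrolled_program, eligible_subsidy, notify_finance.]; R13 [household_head :- age_verified, income_below_cap.]. New: tax_filed, household_head.
Round 2: R11 [citizen :- tax_filed, notify_finance.]. New: citizen.
Round 3: R3 [renewal_due :- citizen, adult_resident, income_below_cap.]. New: renewal_due.
Round 4: R8 [identity_verified :- renewal_due, household_head.]. New: identity_verified.
Round 5: R2 [over_18 :- identity_verified.]; R7 [priority_flag :- means_tested, identity_verified.]. New: over_18, priority_flag.
Derived: priority_flag (round 5), citizen (round 2), tax_filed (round 1). has_valid_id never appears in any round.

has_valid_id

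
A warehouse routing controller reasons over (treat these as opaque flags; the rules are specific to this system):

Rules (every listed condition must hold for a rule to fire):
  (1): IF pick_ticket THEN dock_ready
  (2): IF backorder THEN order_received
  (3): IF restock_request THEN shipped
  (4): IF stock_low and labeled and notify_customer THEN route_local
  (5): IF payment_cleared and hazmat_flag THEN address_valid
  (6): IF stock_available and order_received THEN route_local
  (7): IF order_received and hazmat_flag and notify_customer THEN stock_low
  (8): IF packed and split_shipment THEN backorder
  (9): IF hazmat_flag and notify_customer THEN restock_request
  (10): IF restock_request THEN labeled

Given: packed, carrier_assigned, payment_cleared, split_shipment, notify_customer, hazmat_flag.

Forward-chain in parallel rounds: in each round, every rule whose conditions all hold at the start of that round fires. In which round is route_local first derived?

Round 1: (5) [IF payment_cleared and hazmat_flag THEN address_valid]; (8) [IF packed and split_shipment THEN backorder]; (9) [IF hazmat_flag and notify_customer THEN restock_request]. New: address_valid, backorder, restock_request.
Round 2: (2) [IF backorder THEN order_received]; (3) [IF restock_request THEN shipped]; (10) [IF restock_request THEN labeled]. New: order_received, shipped, labeled.
Round 3: (7) [IF order_received and hazmat_flag and notify_customer THEN stock_low]. New: stock_low.
Round 4: (4) [IF stock_low and labeled and notify_customer THEN route_local]. New: route_local.
route_local first appears in round 4.

4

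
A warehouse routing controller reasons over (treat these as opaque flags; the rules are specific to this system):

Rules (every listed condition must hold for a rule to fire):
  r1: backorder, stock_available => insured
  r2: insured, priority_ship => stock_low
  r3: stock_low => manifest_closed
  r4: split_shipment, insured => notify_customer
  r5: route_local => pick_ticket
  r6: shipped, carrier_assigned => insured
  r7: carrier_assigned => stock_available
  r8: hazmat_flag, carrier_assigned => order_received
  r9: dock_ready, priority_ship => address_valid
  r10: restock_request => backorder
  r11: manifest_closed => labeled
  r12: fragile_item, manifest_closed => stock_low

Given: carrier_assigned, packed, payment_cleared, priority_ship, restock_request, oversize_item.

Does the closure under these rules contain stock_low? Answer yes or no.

yes

[1] r7 [carrier_assigned => stock_available]; r10 [restock_request => backorder]. ⇒ new: stock_available, backorder.
[2] r1 [backorder, stock_available => insured]. ⇒ new: insured.
[3] r2 [insured, priority_ship => stock_low]. ⇒ new: stock_low.
[4] r3 [stock_low => manifest_closed]. ⇒ new: manifest_closed.
[5] r11 [manifest_closed => labeled]. ⇒ new: labeled.
stock_low appears in round 3, so it is derivable.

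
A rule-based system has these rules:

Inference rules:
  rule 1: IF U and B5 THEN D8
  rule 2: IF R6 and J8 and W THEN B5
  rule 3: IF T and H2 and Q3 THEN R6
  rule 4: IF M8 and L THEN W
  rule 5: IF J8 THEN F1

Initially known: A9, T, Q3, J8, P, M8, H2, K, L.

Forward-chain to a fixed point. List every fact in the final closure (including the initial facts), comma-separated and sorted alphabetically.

A9, B5, F1, H2, J8, K, L, M8, P, Q3, R6, T, W

Round 1: rule 3 [IF T and H2 and Q3 THEN R6]; rule 4 [IF M8 and L THEN W]; rule 5 [IF J8 THEN F1]. New: R6, W, F1.
Round 2: rule 2 [IF R6 and J8 and W THEN B5]. New: B5.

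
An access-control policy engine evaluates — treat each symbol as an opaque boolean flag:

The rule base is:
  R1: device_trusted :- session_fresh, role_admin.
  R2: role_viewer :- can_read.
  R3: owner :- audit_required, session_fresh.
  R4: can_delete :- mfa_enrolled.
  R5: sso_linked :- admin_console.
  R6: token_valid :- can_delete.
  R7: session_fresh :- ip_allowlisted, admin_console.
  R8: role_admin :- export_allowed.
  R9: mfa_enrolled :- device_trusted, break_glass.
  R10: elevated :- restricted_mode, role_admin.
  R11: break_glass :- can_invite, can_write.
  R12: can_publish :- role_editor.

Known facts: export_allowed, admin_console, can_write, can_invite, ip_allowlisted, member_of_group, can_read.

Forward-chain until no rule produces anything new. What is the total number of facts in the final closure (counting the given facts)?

16

Round 1: R2 [role_viewer :- can_read.]; R5 [sso_linked :- admin_console.]; R7 [session_fresh :- ip_allowlisted, admin_console.]; R8 [role_admin :- export_allowed.]; R11 [break_glass :- can_invite, can_write.]. Adds role_viewer, sso_linked, session_fresh, role_admin, break_glass.
Round 2: R1 [device_trusted :- session_fresh, role_admin.]. Adds device_trusted.
Round 3: R9 [mfa_enrolled :- device_trusted, break_glass.]. Adds mfa_enrolled.
Round 4: R4 [can_delete :- mfa_enrolled.]. Adds can_delete.
Round 5: R6 [token_valid :- can_delete.]. Adds token_valid.
Closure: {admin_console, break_glass, can_delete, can_invite, can_read, can_write, device_trusted, export_allowed, ip_allowlisted, member_of_group, mfa_enrolled, role_admin, role_viewer, session_fresh, sso_linked, token_valid} — 16 facts.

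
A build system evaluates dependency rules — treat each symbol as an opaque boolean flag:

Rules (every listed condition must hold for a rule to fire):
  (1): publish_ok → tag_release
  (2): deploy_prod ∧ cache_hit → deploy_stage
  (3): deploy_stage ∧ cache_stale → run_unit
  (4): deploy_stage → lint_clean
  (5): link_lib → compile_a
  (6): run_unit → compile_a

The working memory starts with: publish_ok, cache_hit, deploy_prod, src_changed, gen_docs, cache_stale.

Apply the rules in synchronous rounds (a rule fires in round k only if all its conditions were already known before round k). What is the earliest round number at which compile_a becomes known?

Round 1: (1) [publish_ok → tag_release]; (2) [deploy_prod ∧ cache_hit → deploy_stage]. Adds tag_release, deploy_stage.
Round 2: (3) [deploy_stage ∧ cache_stale → run_unit]; (4) [deploy_stage → lint_clean]. Adds run_unit, lint_clean.
Round 3: (6) [run_unit → compile_a]. Adds compile_a.
compile_a first appears in round 3.

3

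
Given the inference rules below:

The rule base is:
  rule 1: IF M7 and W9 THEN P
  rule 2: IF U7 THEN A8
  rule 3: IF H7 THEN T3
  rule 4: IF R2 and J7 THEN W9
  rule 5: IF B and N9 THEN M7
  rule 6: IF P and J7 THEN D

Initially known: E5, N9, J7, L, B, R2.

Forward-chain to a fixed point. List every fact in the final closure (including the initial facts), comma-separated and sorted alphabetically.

Round 1 — rule 4, rule 5, derive W9, M7.
Round 2 — rule 1, derive P.
Round 3 — rule 6, derive D.

B, D, E5, J7, L, M7, N9, P, R2, W9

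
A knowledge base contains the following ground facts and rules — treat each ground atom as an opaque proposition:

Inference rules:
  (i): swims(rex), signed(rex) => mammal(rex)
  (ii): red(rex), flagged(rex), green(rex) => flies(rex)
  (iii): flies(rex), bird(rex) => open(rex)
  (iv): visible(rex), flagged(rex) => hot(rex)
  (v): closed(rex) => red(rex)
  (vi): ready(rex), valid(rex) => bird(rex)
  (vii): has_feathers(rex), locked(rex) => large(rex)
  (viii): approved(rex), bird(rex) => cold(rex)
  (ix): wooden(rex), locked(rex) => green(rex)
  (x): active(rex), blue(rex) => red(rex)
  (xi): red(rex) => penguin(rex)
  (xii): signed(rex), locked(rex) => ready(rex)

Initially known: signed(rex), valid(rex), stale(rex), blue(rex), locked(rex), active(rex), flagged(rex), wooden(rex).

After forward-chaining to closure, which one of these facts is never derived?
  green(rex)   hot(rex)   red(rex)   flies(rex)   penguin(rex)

[1] (ix) [wooden(rex), locked(rex) => green(rex)]; (x) [active(rex), blue(rex) => red(rex)]; (xii) [signed(rex), locked(rex) => ready(rex)]. ⇒ new: green(rex), red(rex), ready(rex).
[2] (ii) [red(rex), flagged(rex), green(rex) => flies(rex)]; (vi) [ready(rex), valid(rex) => bird(rex)]; (xi) [red(rex) => penguin(rex)]. ⇒ new: flies(rex), bird(rex), penguin(rex).
[3] (iii) [flies(rex), bird(rex) => open(rex)]. ⇒ new: open(rex).
Derived: red(rex) (round 1), green(rex) (round 1), penguin(rex) (round 2), flies(rex) (round 2). hot(rex) never appears in any round.

hot(rex)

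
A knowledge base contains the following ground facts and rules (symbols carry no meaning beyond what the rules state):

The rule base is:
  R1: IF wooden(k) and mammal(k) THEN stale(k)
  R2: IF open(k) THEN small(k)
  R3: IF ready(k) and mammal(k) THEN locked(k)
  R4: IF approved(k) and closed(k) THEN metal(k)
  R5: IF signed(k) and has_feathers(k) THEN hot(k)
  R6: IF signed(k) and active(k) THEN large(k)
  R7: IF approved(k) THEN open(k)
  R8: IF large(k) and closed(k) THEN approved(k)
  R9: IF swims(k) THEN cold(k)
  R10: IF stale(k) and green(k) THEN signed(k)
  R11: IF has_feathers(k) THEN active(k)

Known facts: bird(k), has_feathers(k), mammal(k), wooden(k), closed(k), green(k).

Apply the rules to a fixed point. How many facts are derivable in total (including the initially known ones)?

Round 1: R1 [IF wooden(k) and mammal(k) THEN stale(k)]; R11 [IF has_feathers(k) THEN active(k)]. New: stale(k), active(k).
Round 2: R10 [IF stale(k) and green(k) THEN signed(k)]. New: signed(k).
Round 3: R5 [IF signed(k) and has_feathers(k) THEN hot(k)]; R6 [IF signed(k) and active(k) THEN large(k)]. New: hot(k), large(k).
Round 4: R8 [IF large(k) and closed(k) THEN approved(k)]. New: approved(k).
Round 5: R4 [IF approved(k) and closed(k) THEN metal(k)]; R7 [IF approved(k) THEN open(k)]. New: metal(k), open(k).
Round 6: R2 [IF open(k) THEN small(k)]. New: small(k).
Closure: {active(k), approved(k), bird(k), closed(k), green(k), has_feathers(k), hot(k), large(k), mammal(k), metal(k), open(k), signed(k), small(k), stale(k), wooden(k)} — 15 facts.

15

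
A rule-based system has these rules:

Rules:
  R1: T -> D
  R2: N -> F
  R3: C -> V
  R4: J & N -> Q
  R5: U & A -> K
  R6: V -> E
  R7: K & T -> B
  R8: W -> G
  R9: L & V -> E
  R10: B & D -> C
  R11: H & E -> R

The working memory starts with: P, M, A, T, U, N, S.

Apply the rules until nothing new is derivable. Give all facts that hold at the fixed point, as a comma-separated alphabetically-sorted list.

A, B, C, D, E, F, K, M, N, P, S, T, U, V

Round 1 — R1, R2, R5, derive D, F, K.
Round 2 — R7, derive B.
Round 3 — R10, derive C.
Round 4 — R3, derive V.
Round 5 — R6, derive E.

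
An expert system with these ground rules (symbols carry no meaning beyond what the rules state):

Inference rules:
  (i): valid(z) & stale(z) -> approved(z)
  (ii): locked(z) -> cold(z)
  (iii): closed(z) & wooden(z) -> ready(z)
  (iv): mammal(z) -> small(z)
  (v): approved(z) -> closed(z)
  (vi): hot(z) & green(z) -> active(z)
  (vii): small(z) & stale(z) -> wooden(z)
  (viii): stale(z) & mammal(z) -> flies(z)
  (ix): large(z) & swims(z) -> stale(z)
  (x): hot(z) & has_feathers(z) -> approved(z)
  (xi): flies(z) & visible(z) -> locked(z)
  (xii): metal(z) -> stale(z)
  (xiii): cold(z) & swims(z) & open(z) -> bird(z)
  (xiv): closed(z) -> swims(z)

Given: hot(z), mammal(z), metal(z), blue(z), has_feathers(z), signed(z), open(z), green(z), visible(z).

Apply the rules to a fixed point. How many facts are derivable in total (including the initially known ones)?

[1] (iv) [mammal(z) -> small(z)]; (vi) [hot(z) & green(z) -> active(z)]; (x) [hot(z) & has_feathers(z) -> approved(z)]; (xii) [metal(z) -> stale(z)]. ⇒ new: small(z), active(z), approved(z), stale(z).
[2] (v) [approved(z) -> closed(z)]; (vii) [small(z) & stale(z) -> wooden(z)]; (viii) [stale(z) & mammal(z) -> flies(z)]. ⇒ new: closed(z), wooden(z), flies(z).
[3] (iii) [closed(z) & wooden(z) -> ready(z)]; (xi) [flies(z) & visible(z) -> locked(z)]; (xiv) [closed(z) -> swims(z)]. ⇒ new: ready(z), locked(z), swims(z).
[4] (ii) [locked(z) -> cold(z)]. ⇒ new: cold(z).
[5] (xiii) [cold(z) & swims(z) & open(z) -> bird(z)]. ⇒ new: bird(z).
Closure: {active(z), approved(z), bird(z), blue(z), closed(z), cold(z), flies(z), green(z), has_feathers(z), hot(z), locked(z), mammal(z), metal(z), open(z), ready(z), signed(z), small(z), stale(z), swims(z), visible(z), wooden(z)} — 21 facts.

21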